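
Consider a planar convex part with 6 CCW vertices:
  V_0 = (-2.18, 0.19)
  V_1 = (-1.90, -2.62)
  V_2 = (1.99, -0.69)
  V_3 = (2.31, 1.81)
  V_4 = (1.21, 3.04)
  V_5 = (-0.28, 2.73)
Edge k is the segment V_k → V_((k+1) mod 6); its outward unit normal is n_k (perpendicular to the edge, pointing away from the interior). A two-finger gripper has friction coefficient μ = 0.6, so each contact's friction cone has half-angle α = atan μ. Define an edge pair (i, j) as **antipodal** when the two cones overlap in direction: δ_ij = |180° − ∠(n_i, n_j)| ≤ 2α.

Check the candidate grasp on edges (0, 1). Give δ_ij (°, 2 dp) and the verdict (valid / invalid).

α = atan 0.6 = 30.96°;  2α = 61.93°
edge 0: e_0 = (+0.28, -2.81);  n_0 = (-0.9951, -0.0992)
edge 1: e_1 = (+3.89, +1.93);  n_1 = (+0.4444, -0.8958)
∠(n_0, n_1) = 110.70°
δ = |180° − 110.70°| = 69.30°
69.30° > 2α = 61.93°  →  invalid

δ = 69.30°, invalid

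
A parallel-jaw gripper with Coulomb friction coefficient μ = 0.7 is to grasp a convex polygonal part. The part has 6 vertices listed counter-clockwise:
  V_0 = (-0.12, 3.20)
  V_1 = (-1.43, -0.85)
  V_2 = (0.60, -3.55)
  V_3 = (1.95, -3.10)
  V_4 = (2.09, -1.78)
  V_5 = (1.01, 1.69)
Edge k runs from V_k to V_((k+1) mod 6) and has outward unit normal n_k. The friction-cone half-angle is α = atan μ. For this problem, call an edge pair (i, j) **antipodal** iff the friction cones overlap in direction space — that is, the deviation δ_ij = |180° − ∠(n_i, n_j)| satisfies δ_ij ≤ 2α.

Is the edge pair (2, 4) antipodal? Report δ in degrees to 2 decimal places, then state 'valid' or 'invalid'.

α = atan 0.7 = 34.99°;  2α = 69.98°
edge 2: e_2 = (+1.35, +0.45);  n_2 = (+0.3162, -0.9487)
edge 4: e_4 = (-1.08, +3.47);  n_4 = (+0.9548, +0.2972)
∠(n_2, n_4) = 88.85°
δ = |180° − 88.85°| = 91.15°
91.15° > 2α = 69.98°  →  invalid

δ = 91.15°, invalid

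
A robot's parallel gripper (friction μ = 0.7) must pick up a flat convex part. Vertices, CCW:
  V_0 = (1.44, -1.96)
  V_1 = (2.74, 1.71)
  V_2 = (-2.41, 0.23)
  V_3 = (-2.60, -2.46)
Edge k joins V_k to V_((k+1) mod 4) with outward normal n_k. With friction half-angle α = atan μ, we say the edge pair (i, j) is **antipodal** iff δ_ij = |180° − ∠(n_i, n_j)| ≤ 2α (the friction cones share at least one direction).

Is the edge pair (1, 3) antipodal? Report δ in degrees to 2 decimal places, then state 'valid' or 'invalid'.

α = atan 0.7 = 34.99°;  2α = 69.98°
edge 1: e_1 = (-5.15, -1.48);  n_1 = (-0.2762, +0.9611)
edge 3: e_3 = (+4.04, +0.50);  n_3 = (+0.1228, -0.9924)
∠(n_1, n_3) = 171.02°
δ = |180° − 171.02°| = 8.98°
8.98° ≤ 2α = 69.98°  →  valid

δ = 8.98°, valid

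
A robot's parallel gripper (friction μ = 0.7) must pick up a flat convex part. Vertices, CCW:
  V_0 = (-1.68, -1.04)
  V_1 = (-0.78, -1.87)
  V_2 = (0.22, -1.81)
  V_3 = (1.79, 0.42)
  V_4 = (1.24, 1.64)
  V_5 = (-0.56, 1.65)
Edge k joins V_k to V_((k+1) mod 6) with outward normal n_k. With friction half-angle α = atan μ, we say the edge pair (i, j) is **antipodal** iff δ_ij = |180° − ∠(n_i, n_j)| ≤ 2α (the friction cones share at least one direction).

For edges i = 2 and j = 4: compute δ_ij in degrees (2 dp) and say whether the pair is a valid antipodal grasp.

δ = 55.17°, valid

α = atan 0.7 = 34.99°;  2α = 69.98°
edge 2: e_2 = (+1.57, +2.23);  n_2 = (+0.8177, -0.5757)
edge 4: e_4 = (-1.80, +0.01);  n_4 = (+0.0056, +1.0000)
∠(n_2, n_4) = 124.83°
δ = |180° − 124.83°| = 55.17°
55.17° ≤ 2α = 69.98°  →  valid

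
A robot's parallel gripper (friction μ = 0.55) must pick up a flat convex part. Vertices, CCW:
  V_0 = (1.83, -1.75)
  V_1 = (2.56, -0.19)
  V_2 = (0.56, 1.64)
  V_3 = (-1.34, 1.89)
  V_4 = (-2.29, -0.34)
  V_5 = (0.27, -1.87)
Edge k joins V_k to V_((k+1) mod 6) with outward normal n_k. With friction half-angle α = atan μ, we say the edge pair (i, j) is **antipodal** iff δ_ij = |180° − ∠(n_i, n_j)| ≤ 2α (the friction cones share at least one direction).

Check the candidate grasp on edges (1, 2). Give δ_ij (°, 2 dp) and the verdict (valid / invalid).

δ = 145.04°, invalid

α = atan 0.55 = 28.81°;  2α = 57.62°
edge 1: e_1 = (-2.00, +1.83);  n_1 = (+0.6751, +0.7378)
edge 2: e_2 = (-1.90, +0.25);  n_2 = (+0.1305, +0.9915)
∠(n_1, n_2) = 34.96°
δ = |180° − 34.96°| = 145.04°
145.04° > 2α = 57.62°  →  invalid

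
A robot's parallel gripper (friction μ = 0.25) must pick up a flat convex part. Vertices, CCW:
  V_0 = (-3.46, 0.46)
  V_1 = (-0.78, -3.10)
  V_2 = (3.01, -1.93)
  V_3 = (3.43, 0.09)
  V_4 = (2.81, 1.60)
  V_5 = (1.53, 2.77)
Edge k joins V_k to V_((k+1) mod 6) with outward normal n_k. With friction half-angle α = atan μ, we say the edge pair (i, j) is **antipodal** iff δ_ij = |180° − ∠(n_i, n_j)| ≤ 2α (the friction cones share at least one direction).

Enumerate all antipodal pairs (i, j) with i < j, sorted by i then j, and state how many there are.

count = 3; pairs: (0,3), (0,4), (1,5)

α = atan 0.25 = 14.04°;  2α = 28.07°
n_0 = (-0.7989, -0.6014)
n_1 = (+0.2950, -0.9555)
n_2 = (+0.9791, -0.2036)
n_3 = (+0.9251, +0.3798)
n_4 = (+0.6747, +0.7381)
n_5 = (-0.4201, +0.9075)
  (0,1): δ = 109.82°  ·
  (0,2): δ = 48.72°  ·
  (0,3): δ = 14.65°  ✓
  (0,4): δ = 10.60°  ✓
  (0,5): δ = 77.87°  ·
  (1,2): δ = 118.90°  ·
  (1,3): δ = 84.83°  ·
  (1,4): δ = 59.59°  ·
  (1,5): δ = 7.68°  ✓
  (2,3): δ = 145.93°  ·
  (2,4): δ = 120.68°  ·
  (2,5): δ = 53.41°  ·
  (3,4): δ = 154.75°  ·
  (3,5): δ = 87.48°  ·
  (4,5): δ = 112.73°  ·
antipodal pairs: 3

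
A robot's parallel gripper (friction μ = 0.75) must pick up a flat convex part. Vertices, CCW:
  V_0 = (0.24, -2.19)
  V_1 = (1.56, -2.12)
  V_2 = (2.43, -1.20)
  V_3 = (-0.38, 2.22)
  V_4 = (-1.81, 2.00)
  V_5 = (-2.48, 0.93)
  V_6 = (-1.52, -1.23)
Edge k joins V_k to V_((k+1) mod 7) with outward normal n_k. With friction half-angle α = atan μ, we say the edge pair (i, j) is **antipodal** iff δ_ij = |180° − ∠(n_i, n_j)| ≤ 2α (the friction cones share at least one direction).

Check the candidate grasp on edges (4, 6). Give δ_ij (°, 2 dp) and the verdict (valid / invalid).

α = atan 0.75 = 36.87°;  2α = 73.74°
edge 4: e_4 = (-0.67, -1.07);  n_4 = (-0.8476, +0.5307)
edge 6: e_6 = (+1.76, -0.96);  n_6 = (-0.4789, -0.8779)
∠(n_4, n_6) = 93.44°
δ = |180° − 93.44°| = 86.56°
86.56° > 2α = 73.74°  →  invalid

δ = 86.56°, invalid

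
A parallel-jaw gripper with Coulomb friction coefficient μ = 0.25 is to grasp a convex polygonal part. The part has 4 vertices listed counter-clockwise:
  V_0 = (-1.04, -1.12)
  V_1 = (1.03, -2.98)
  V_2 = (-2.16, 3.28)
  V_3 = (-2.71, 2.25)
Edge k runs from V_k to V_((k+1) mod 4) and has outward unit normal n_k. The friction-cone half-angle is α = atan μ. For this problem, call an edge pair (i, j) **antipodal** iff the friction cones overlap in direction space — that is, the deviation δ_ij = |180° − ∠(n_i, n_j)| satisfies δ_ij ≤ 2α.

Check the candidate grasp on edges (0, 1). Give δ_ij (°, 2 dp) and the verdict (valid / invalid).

δ = 21.06°, valid

α = atan 0.25 = 14.04°;  2α = 28.07°
edge 0: e_0 = (+2.07, -1.86);  n_0 = (-0.6684, -0.7438)
edge 1: e_1 = (-3.19, +6.26);  n_1 = (+0.8910, +0.4540)
∠(n_0, n_1) = 158.94°
δ = |180° − 158.94°| = 21.06°
21.06° ≤ 2α = 28.07°  →  valid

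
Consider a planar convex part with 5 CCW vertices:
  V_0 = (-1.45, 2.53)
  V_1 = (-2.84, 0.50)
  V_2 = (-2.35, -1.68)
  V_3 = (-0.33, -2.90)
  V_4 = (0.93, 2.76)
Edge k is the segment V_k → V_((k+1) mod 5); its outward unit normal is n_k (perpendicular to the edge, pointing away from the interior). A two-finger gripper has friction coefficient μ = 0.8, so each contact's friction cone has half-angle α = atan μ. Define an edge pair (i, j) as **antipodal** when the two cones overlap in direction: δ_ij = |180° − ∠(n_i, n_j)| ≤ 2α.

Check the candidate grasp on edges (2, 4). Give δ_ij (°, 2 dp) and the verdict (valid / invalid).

α = atan 0.8 = 38.66°;  2α = 77.32°
edge 2: e_2 = (+2.02, -1.22);  n_2 = (-0.5170, -0.8560)
edge 4: e_4 = (-2.38, -0.23);  n_4 = (-0.0962, +0.9954)
∠(n_2, n_4) = 143.35°
δ = |180° − 143.35°| = 36.65°
36.65° ≤ 2α = 77.32°  →  valid

δ = 36.65°, valid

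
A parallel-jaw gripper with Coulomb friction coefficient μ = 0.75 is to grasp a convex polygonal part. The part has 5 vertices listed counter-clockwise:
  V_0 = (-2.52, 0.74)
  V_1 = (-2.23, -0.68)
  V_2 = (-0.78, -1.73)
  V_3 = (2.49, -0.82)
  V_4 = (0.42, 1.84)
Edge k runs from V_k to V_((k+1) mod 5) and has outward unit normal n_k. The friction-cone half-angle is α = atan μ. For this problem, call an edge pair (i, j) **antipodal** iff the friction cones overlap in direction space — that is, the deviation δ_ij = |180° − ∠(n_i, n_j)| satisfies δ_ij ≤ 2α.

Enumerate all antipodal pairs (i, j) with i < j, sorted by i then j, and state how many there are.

count = 5; pairs: (0,3), (1,3), (1,4), (2,3), (2,4)

α = atan 0.75 = 36.87°;  2α = 73.74°
n_0 = (-0.9798, -0.2001)
n_1 = (-0.5865, -0.8099)
n_2 = (+0.2681, -0.9634)
n_3 = (+0.7892, +0.6141)
n_4 = (-0.3504, +0.9366)
  (0,1): δ = 137.45°  ·
  (0,2): δ = 85.99°  ·
  (0,3): δ = 26.35°  ✓
  (0,4): δ = 98.97°  ·
  (1,2): δ = 128.54°  ·
  (1,3): δ = 16.20°  ✓
  (1,4): δ = 56.42°  ✓
  (2,3): δ = 67.66°  ✓
  (2,4): δ = 4.96°  ✓
  (3,4): δ = 107.38°  ·
antipodal pairs: 5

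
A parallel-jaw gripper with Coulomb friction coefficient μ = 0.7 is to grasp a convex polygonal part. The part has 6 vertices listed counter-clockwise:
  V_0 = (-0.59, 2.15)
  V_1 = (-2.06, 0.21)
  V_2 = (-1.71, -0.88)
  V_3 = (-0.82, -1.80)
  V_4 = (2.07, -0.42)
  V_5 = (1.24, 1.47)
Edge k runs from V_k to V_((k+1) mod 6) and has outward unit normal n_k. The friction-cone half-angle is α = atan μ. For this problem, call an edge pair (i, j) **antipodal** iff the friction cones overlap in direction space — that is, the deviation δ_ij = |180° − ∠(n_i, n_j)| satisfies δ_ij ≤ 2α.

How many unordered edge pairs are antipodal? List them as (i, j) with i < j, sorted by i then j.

α = atan 0.7 = 34.99°;  2α = 69.98°
n_0 = (-0.7970, +0.6039)
n_1 = (-0.9521, -0.3057)
n_2 = (-0.7187, -0.6953)
n_3 = (+0.4309, -0.9024)
n_4 = (+0.9156, +0.4021)
n_5 = (+0.3483, +0.9374)
  (0,1): δ = 125.05°  ·
  (0,2): δ = 98.80°  ·
  (0,3): δ = 27.32°  ✓
  (0,4): δ = 60.86°  ✓
  (0,5): δ = 106.77°  ·
  (1,2): δ = 153.75°  ·
  (1,3): δ = 82.28°  ·
  (1,4): δ = 5.91°  ✓
  (1,5): δ = 51.81°  ✓
  (2,3): δ = 108.53°  ·
  (2,4): δ = 20.34°  ✓
  (2,5): δ = 25.57°  ✓
  (3,4): δ = 91.82°  ·
  (3,5): δ = 45.91°  ✓
  (4,5): δ = 134.09°  ·
antipodal pairs: 7

count = 7; pairs: (0,3), (0,4), (1,4), (1,5), (2,4), (2,5), (3,5)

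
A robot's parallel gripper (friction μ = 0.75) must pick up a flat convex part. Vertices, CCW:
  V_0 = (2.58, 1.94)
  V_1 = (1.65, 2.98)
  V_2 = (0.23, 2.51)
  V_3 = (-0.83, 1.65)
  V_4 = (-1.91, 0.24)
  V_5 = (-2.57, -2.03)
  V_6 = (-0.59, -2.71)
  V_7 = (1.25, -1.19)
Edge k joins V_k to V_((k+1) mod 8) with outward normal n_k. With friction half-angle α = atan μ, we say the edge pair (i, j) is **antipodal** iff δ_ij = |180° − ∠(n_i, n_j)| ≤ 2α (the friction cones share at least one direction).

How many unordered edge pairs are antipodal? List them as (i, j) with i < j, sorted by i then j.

count = 13; pairs: (0,4), (0,5), (1,5), (1,6), (1,7), (2,5), (2,6), (2,7), (3,5), (3,6), (3,7), (4,6), (4,7)

α = atan 0.75 = 36.87°;  2α = 73.74°
n_0 = (+0.7454, +0.6666)
n_1 = (-0.3142, +0.9493)
n_2 = (-0.6300, +0.7766)
n_3 = (-0.7939, +0.6081)
n_4 = (-0.9602, +0.2792)
n_5 = (-0.3248, -0.9458)
n_6 = (+0.6369, -0.7710)
n_7 = (+0.9204, -0.3911)
  (0,1): δ = 113.49°  ·
  (0,2): δ = 92.75°  ·
  (0,3): δ = 79.25°  ·
  (0,4): δ = 58.02°  ✓
  (0,5): δ = 29.24°  ✓
  (0,6): δ = 87.76°  ·
  (0,7): δ = 115.17°  ·
  (1,2): δ = 159.26°  ·
  (1,3): δ = 145.76°  ·
  (1,4): δ = 124.53°  ·
  (1,5): δ = 37.27°  ✓
  (1,6): δ = 21.25°  ✓
  (1,7): δ = 48.66°  ✓
  (2,3): δ = 166.50°  ·
  (2,4): δ = 145.26°  ·
  (2,5): δ = 58.01°  ✓
  (2,6): δ = 0.51°  ✓
  (2,7): δ = 27.93°  ✓
  (3,4): δ = 158.76°  ·
  (3,5): δ = 71.50°  ✓
  (3,6): δ = 12.99°  ✓
  (3,7): δ = 14.43°  ✓
  (4,5): δ = 92.74°  ·
  (4,6): δ = 34.23°  ✓
  (4,7): δ = 6.81°  ✓
  (5,6): δ = 121.49°  ·
  (5,7): δ = 94.07°  ·
  (6,7): δ = 152.58°  ·
antipodal pairs: 13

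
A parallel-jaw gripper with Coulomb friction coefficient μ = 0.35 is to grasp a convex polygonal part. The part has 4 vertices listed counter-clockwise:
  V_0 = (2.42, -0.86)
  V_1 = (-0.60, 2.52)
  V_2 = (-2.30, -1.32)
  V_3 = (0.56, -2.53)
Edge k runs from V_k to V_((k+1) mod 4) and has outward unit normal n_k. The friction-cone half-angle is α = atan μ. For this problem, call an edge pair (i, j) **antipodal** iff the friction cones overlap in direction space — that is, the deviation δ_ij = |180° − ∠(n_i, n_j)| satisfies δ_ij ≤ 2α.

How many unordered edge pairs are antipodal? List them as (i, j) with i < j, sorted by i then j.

count = 2; pairs: (0,2), (1,3)

α = atan 0.35 = 19.29°;  2α = 38.58°
n_0 = (+0.7457, +0.6663)
n_1 = (-0.9144, +0.4048)
n_2 = (-0.3896, -0.9210)
n_3 = (+0.6681, -0.7441)
  (0,1): δ = 65.66°  ·
  (0,2): δ = 25.29°  ✓
  (0,3): δ = 90.14°  ·
  (1,2): δ = 89.05°  ·
  (1,3): δ = 24.20°  ✓
  (2,3): δ = 115.15°  ·
antipodal pairs: 2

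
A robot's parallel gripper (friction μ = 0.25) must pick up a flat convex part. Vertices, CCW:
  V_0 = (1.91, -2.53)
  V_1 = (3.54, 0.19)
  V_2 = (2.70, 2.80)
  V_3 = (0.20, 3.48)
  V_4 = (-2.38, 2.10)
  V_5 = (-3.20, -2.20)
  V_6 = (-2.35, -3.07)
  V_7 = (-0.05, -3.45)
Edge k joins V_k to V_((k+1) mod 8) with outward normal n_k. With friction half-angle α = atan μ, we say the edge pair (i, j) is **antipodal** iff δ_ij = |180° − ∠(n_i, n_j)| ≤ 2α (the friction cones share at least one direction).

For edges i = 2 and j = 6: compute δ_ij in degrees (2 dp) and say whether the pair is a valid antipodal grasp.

α = atan 0.25 = 14.04°;  2α = 28.07°
edge 2: e_2 = (-2.50, +0.68);  n_2 = (+0.2625, +0.9649)
edge 6: e_6 = (+2.30, -0.38);  n_6 = (-0.1630, -0.9866)
∠(n_2, n_6) = 174.17°
δ = |180° − 174.17°| = 5.83°
5.83° ≤ 2α = 28.07°  →  valid

δ = 5.83°, valid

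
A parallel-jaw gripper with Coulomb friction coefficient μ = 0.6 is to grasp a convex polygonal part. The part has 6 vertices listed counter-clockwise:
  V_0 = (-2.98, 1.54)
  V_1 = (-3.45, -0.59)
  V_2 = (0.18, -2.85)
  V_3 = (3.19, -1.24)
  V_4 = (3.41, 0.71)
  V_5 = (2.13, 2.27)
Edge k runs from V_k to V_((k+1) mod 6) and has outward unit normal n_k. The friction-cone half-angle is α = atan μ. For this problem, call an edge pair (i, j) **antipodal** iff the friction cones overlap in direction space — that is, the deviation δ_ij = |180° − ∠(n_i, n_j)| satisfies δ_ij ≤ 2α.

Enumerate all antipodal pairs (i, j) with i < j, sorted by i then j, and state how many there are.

count = 6; pairs: (0,2), (0,3), (0,4), (1,4), (1,5), (2,5)

α = atan 0.6 = 30.96°;  2α = 61.93°
n_0 = (-0.9765, +0.2155)
n_1 = (-0.5285, -0.8489)
n_2 = (+0.4717, -0.8818)
n_3 = (+0.9937, -0.1121)
n_4 = (+0.7731, +0.6343)
n_5 = (-0.1414, +0.9899)
  (0,1): δ = 109.46°  ·
  (0,2): δ = 49.42°  ✓
  (0,3): δ = 6.01°  ✓
  (0,4): δ = 51.81°  ✓
  (0,5): δ = 110.57°  ·
  (1,2): δ = 119.95°  ·
  (1,3): δ = 64.53°  ·
  (1,4): δ = 18.72°  ✓
  (1,5): δ = 40.04°  ✓
  (2,3): δ = 124.58°  ·
  (2,4): δ = 78.77°  ·
  (2,5): δ = 20.01°  ✓
  (3,4): δ = 134.19°  ·
  (3,5): δ = 75.43°  ·
  (4,5): δ = 121.24°  ·
antipodal pairs: 6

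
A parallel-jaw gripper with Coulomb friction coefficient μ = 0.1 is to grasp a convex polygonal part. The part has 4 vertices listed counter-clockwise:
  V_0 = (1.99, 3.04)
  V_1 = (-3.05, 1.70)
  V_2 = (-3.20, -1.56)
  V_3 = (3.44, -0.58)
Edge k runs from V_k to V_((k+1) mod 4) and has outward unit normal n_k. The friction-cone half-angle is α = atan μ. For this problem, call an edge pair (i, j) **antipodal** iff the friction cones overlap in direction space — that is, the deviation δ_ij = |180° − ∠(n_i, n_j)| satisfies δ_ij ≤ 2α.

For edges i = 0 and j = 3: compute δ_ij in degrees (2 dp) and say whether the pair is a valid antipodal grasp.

δ = 96.94°, invalid

α = atan 0.1 = 5.71°;  2α = 11.42°
edge 0: e_0 = (-5.04, -1.34);  n_0 = (-0.2569, +0.9664)
edge 3: e_3 = (-1.45, +3.62);  n_3 = (+0.9283, +0.3718)
∠(n_0, n_3) = 83.06°
δ = |180° − 83.06°| = 96.94°
96.94° > 2α = 11.42°  →  invalid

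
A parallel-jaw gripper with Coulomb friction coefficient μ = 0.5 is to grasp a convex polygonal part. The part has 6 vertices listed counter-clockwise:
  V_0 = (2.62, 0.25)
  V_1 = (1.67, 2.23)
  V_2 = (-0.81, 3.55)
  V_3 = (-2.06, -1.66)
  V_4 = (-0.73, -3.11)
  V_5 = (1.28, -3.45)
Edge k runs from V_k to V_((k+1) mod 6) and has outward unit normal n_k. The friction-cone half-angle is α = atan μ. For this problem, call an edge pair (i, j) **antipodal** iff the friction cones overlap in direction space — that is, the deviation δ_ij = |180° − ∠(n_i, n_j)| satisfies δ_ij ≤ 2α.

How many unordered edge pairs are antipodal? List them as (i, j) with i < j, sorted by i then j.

α = atan 0.5 = 26.57°;  2α = 53.13°
n_0 = (+0.9016, +0.4326)
n_1 = (+0.4698, +0.8827)
n_2 = (-0.9724, +0.2333)
n_3 = (-0.7369, -0.6760)
n_4 = (-0.1668, -0.9860)
n_5 = (+0.9402, -0.3405)
  (0,1): δ = 143.66°  ·
  (0,2): δ = 39.12°  ✓
  (0,3): δ = 16.90°  ✓
  (0,4): δ = 54.77°  ·
  (0,5): δ = 134.46°  ·
  (1,2): δ = 75.47°  ·
  (1,3): δ = 19.45°  ✓
  (1,4): δ = 18.42°  ✓
  (1,5): δ = 98.12°  ·
  (2,3): δ = 123.98°  ·
  (2,4): δ = 86.11°  ·
  (2,5): δ = 6.42°  ✓
  (3,4): δ = 142.13°  ·
  (3,5): δ = 62.44°  ·
  (4,5): δ = 100.31°  ·
antipodal pairs: 5

count = 5; pairs: (0,2), (0,3), (1,3), (1,4), (2,5)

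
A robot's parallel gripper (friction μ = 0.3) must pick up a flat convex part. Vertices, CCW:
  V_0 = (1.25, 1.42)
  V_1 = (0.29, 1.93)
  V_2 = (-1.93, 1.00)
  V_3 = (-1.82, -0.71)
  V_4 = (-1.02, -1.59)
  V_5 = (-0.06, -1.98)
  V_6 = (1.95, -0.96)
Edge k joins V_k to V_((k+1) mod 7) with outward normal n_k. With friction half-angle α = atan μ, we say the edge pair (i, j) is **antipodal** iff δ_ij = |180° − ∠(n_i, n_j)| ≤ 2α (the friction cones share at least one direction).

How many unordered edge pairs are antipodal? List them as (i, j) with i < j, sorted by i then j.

α = atan 0.3 = 16.70°;  2α = 33.40°
n_0 = (+0.4692, +0.8831)
n_1 = (-0.3864, +0.9223)
n_2 = (-0.9979, -0.0642)
n_3 = (-0.7399, -0.6727)
n_4 = (-0.3764, -0.9265)
n_5 = (+0.4525, -0.8917)
n_6 = (+0.9594, +0.2822)
  (0,1): δ = 129.29°  ·
  (0,2): δ = 58.34°  ·
  (0,3): δ = 19.75°  ✓
  (0,4): δ = 5.87°  ✓
  (0,5): δ = 54.89°  ·
  (0,6): δ = 134.37°  ·
  (1,2): δ = 109.05°  ·
  (1,3): δ = 70.46°  ·
  (1,4): δ = 44.84°  ·
  (1,5): δ = 4.18°  ✓
  (1,6): δ = 83.66°  ·
  (2,3): δ = 141.41°  ·
  (2,4): δ = 115.79°  ·
  (2,5): δ = 66.77°  ·
  (2,6): δ = 12.71°  ✓
  (3,4): δ = 154.38°  ·
  (3,5): δ = 105.37°  ·
  (3,6): δ = 25.88°  ✓
  (4,5): δ = 130.98°  ·
  (4,6): δ = 51.50°  ·
  (5,6): δ = 100.52°  ·
antipodal pairs: 5

count = 5; pairs: (0,3), (0,4), (1,5), (2,6), (3,6)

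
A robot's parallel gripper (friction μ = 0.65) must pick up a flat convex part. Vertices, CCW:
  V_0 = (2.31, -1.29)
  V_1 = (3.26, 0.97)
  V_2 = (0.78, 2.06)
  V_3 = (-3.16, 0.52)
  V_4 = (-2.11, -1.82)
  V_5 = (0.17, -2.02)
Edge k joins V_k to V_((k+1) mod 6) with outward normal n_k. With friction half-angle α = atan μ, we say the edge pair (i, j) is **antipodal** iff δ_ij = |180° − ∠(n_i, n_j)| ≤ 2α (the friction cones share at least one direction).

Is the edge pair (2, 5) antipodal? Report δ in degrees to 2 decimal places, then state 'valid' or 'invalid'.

δ = 2.51°, valid

α = atan 0.65 = 33.02°;  2α = 66.05°
edge 2: e_2 = (-3.94, -1.54);  n_2 = (-0.3640, +0.9314)
edge 5: e_5 = (+2.14, +0.73);  n_5 = (+0.3229, -0.9464)
∠(n_2, n_5) = 177.49°
δ = |180° − 177.49°| = 2.51°
2.51° ≤ 2α = 66.05°  →  valid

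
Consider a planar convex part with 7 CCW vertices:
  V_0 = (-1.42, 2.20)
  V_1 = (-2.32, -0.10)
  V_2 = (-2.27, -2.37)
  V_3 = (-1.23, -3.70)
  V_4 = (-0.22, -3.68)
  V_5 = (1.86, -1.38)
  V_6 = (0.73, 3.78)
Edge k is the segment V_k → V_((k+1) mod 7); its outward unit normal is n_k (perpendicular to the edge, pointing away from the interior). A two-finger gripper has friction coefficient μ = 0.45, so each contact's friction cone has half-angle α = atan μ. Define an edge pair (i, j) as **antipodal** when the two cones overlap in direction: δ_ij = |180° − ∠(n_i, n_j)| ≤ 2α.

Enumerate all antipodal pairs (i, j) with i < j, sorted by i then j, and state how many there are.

α = atan 0.45 = 24.23°;  2α = 48.46°
n_0 = (-0.9312, +0.3644)
n_1 = (-0.9998, -0.0220)
n_2 = (-0.7878, -0.6160)
n_3 = (+0.0198, -0.9998)
n_4 = (+0.7417, -0.6707)
n_5 = (+0.9769, +0.2139)
n_6 = (-0.5922, +0.8058)
  (0,1): δ = 157.37°  ·
  (0,2): δ = 120.61°  ·
  (0,3): δ = 67.49°  ·
  (0,4): δ = 20.75°  ✓
  (0,5): δ = 33.72°  ✓
  (0,6): δ = 147.68°  ·
  (1,2): δ = 143.24°  ·
  (1,3): δ = 90.13°  ·
  (1,4): δ = 43.39°  ✓
  (1,5): δ = 11.09°  ✓
  (1,6): δ = 125.05°  ·
  (2,3): δ = 126.89°  ·
  (2,4): δ = 80.15°  ·
  (2,5): δ = 25.67°  ✓
  (2,6): δ = 88.29°  ·
  (3,4): δ = 133.26°  ·
  (3,5): δ = 78.78°  ·
  (3,6): δ = 35.18°  ✓
  (4,5): δ = 125.52°  ·
  (4,6): δ = 11.56°  ✓
  (5,6): δ = 66.04°  ·
antipodal pairs: 7

count = 7; pairs: (0,4), (0,5), (1,4), (1,5), (2,5), (3,6), (4,6)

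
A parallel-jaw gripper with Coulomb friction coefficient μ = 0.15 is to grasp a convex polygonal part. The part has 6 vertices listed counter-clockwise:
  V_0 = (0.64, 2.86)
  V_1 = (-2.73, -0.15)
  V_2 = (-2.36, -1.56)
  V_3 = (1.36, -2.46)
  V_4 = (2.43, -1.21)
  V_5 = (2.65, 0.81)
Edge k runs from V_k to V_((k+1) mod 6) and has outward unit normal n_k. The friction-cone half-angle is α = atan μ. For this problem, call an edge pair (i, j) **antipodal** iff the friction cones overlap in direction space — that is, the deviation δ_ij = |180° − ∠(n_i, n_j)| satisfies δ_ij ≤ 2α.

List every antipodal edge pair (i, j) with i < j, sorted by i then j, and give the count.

count = 1; pairs: (0,3)

α = atan 0.15 = 8.53°;  2α = 17.06°
n_0 = (-0.6661, +0.7458)
n_1 = (-0.9673, -0.2538)
n_2 = (-0.2352, -0.9720)
n_3 = (+0.7597, -0.6503)
n_4 = (+0.9941, -0.1083)
n_5 = (+0.7140, +0.7001)
  (0,1): δ = 117.07°  ·
  (0,2): δ = 55.37°  ·
  (0,3): δ = 7.67°  ✓
  (0,4): δ = 42.01°  ·
  (0,5): δ = 92.67°  ·
  (1,2): δ = 118.30°  ·
  (1,3): δ = 55.27°  ·
  (1,4): δ = 20.92°  ·
  (1,5): δ = 29.73°  ·
  (2,3): δ = 116.96°  ·
  (2,4): δ = 82.62°  ·
  (2,5): δ = 31.96°  ·
  (3,4): δ = 145.65°  ·
  (3,5): δ = 95.00°  ·
  (4,5): δ = 129.35°  ·
antipodal pairs: 1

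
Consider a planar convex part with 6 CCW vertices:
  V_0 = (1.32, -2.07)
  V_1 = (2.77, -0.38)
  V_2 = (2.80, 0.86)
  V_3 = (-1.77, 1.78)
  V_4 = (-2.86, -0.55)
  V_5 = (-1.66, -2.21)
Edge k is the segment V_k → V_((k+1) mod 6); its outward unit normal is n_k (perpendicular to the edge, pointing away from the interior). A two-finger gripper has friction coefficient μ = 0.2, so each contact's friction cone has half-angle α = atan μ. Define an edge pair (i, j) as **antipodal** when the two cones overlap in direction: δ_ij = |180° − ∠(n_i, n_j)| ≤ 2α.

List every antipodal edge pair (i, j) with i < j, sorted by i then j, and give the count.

α = atan 0.2 = 11.31°;  2α = 22.62°
n_0 = (+0.7589, -0.6512)
n_1 = (+0.9997, -0.0242)
n_2 = (+0.1974, +0.9803)
n_3 = (-0.9058, +0.4237)
n_4 = (-0.8104, -0.5858)
n_5 = (+0.0469, -0.9989)
  (0,1): δ = 140.76°  ·
  (0,2): δ = 60.75°  ·
  (0,3): δ = 15.56°  ✓
  (0,4): δ = 76.49°  ·
  (0,5): δ = 133.32°  ·
  (1,2): δ = 100.00°  ·
  (1,3): δ = 23.68°  ·
  (1,4): δ = 37.25°  ·
  (1,5): δ = 94.08°  ·
  (2,3): δ = 103.69°  ·
  (2,4): δ = 42.75°  ·
  (2,5): δ = 14.07°  ✓
  (3,4): δ = 119.07°  ·
  (3,5): δ = 62.24°  ·
  (4,5): δ = 123.17°  ·
antipodal pairs: 2

count = 2; pairs: (0,3), (2,5)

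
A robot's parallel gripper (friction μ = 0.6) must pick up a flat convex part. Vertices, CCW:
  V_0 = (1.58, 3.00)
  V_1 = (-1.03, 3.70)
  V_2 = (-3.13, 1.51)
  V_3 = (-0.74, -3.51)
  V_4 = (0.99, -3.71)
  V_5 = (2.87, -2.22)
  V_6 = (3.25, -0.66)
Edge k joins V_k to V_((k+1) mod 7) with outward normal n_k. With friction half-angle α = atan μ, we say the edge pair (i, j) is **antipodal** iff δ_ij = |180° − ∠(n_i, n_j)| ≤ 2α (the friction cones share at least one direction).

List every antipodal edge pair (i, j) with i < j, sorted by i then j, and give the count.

α = atan 0.6 = 30.96°;  2α = 61.93°
n_0 = (+0.2590, +0.9659)
n_1 = (-0.7218, +0.6921)
n_2 = (-0.9029, -0.4299)
n_3 = (-0.1148, -0.9934)
n_4 = (+0.6211, -0.7837)
n_5 = (+0.9716, -0.2367)
n_6 = (+0.9098, +0.4151)
  (0,1): δ = 118.78°  ·
  (0,2): δ = 49.53°  ✓
  (0,3): δ = 8.42°  ✓
  (0,4): δ = 53.41°  ✓
  (0,5): δ = 91.32°  ·
  (0,6): δ = 129.54°  ·
  (1,2): δ = 110.74°  ·
  (1,3): δ = 52.80°  ✓
  (1,4): δ = 7.80°  ✓
  (1,5): δ = 30.11°  ✓
  (1,6): δ = 68.32°  ·
  (2,3): δ = 122.05°  ·
  (2,4): δ = 77.06°  ·
  (2,5): δ = 39.15°  ✓
  (2,6): δ = 0.93°  ✓
  (3,4): δ = 135.01°  ·
  (3,5): δ = 97.10°  ·
  (3,6): δ = 58.88°  ✓
  (4,5): δ = 142.09°  ·
  (4,6): δ = 103.87°  ·
  (5,6): δ = 141.78°  ·
antipodal pairs: 9

count = 9; pairs: (0,2), (0,3), (0,4), (1,3), (1,4), (1,5), (2,5), (2,6), (3,6)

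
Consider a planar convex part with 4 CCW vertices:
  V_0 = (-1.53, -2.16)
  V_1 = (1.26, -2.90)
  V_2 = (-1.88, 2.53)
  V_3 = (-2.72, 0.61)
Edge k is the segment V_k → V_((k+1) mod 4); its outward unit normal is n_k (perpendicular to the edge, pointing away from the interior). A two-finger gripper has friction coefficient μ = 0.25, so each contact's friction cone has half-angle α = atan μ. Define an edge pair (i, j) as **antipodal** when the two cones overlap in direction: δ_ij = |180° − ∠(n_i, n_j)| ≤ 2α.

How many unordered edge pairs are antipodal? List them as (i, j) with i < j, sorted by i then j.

α = atan 0.25 = 14.04°;  2α = 28.07°
n_0 = (-0.2564, -0.9666)
n_1 = (+0.8657, +0.5006)
n_2 = (-0.9162, +0.4008)
n_3 = (-0.9188, -0.3947)
  (0,1): δ = 45.11°  ·
  (0,2): δ = 81.23°  ·
  (0,3): δ = 128.10°  ·
  (1,2): δ = 53.67°  ·
  (1,3): δ = 6.79°  ✓
  (2,3): δ = 133.12°  ·
antipodal pairs: 1

count = 1; pairs: (1,3)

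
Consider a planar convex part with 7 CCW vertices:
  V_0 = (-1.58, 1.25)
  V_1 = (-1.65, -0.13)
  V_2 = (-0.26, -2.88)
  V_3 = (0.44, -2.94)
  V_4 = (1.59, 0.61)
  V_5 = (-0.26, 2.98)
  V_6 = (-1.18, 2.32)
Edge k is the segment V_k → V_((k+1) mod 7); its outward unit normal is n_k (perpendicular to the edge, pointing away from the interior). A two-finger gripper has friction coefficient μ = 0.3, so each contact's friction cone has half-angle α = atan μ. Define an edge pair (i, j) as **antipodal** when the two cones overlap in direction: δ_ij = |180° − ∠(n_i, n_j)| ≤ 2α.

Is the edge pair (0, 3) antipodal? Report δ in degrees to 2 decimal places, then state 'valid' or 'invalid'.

δ = 15.05°, valid

α = atan 0.3 = 16.70°;  2α = 33.40°
edge 0: e_0 = (-0.07, -1.38);  n_0 = (-0.9987, +0.0507)
edge 3: e_3 = (+1.15, +3.55);  n_3 = (+0.9513, -0.3082)
∠(n_0, n_3) = 164.95°
δ = |180° − 164.95°| = 15.05°
15.05° ≤ 2α = 33.40°  →  valid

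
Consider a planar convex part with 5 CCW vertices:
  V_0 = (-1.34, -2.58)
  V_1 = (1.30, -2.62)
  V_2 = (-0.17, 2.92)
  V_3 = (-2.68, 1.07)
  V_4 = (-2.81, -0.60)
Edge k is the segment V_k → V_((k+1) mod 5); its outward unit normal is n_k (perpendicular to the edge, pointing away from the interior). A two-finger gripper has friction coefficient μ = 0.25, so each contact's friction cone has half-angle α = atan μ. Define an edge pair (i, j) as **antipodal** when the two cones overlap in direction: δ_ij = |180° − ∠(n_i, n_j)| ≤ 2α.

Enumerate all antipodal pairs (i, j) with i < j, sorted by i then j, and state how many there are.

α = atan 0.25 = 14.04°;  2α = 28.07°
n_0 = (-0.0151, -0.9999)
n_1 = (+0.9666, +0.2565)
n_2 = (-0.5933, +0.8050)
n_3 = (-0.9970, +0.0776)
n_4 = (-0.8029, -0.5961)
  (0,1): δ = 74.27°  ·
  (0,2): δ = 37.26°  ·
  (0,3): δ = 86.42°  ·
  (0,4): δ = 127.46°  ·
  (1,2): δ = 68.47°  ·
  (1,3): δ = 19.31°  ✓
  (1,4): δ = 21.73°  ✓
  (2,3): δ = 130.84°  ·
  (2,4): δ = 89.80°  ·
  (3,4): δ = 138.96°  ·
antipodal pairs: 2

count = 2; pairs: (1,3), (1,4)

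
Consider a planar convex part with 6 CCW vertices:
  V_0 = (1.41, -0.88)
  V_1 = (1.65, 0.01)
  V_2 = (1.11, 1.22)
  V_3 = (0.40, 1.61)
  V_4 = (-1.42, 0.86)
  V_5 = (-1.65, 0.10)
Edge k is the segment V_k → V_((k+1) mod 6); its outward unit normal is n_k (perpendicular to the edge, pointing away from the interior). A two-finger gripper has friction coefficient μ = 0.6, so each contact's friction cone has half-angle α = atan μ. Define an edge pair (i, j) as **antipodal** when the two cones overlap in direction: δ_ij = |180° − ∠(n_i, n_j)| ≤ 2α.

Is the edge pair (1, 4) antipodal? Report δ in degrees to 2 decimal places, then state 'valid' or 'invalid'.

δ = 40.89°, valid

α = atan 0.6 = 30.96°;  2α = 61.93°
edge 1: e_1 = (-0.54, +1.21);  n_1 = (+0.9132, +0.4075)
edge 4: e_4 = (-0.23, -0.76);  n_4 = (-0.9571, +0.2897)
∠(n_1, n_4) = 139.11°
δ = |180° − 139.11°| = 40.89°
40.89° ≤ 2α = 61.93°  →  valid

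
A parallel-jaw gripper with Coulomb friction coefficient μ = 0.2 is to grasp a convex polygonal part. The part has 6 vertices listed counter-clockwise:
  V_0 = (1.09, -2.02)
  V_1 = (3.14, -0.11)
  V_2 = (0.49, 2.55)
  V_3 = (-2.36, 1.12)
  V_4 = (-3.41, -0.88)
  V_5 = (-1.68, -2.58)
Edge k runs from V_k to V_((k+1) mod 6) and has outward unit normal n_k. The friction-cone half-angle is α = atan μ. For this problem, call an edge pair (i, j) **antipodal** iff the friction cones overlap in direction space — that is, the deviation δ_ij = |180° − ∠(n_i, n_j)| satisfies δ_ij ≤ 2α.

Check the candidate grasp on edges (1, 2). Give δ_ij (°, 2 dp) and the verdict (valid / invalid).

δ = 108.25°, invalid

α = atan 0.2 = 11.31°;  2α = 22.62°
edge 1: e_1 = (-2.65, +2.66);  n_1 = (+0.7084, +0.7058)
edge 2: e_2 = (-2.85, -1.43);  n_2 = (-0.4485, +0.8938)
∠(n_1, n_2) = 71.75°
δ = |180° − 71.75°| = 108.25°
108.25° > 2α = 22.62°  →  invalid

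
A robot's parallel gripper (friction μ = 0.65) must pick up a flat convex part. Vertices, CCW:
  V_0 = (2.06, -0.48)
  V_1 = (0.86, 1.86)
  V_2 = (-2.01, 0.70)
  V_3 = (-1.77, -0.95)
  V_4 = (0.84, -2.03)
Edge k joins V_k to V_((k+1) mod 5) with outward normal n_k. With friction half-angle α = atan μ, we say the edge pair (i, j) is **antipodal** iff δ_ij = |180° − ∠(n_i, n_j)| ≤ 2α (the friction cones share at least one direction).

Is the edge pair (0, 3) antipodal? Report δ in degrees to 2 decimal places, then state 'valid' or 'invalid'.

δ = 40.37°, valid

α = atan 0.65 = 33.02°;  2α = 66.05°
edge 0: e_0 = (-1.20, +2.34);  n_0 = (+0.8898, +0.4563)
edge 3: e_3 = (+2.61, -1.08);  n_3 = (-0.3824, -0.9240)
∠(n_0, n_3) = 139.63°
δ = |180° − 139.63°| = 40.37°
40.37° ≤ 2α = 66.05°  →  valid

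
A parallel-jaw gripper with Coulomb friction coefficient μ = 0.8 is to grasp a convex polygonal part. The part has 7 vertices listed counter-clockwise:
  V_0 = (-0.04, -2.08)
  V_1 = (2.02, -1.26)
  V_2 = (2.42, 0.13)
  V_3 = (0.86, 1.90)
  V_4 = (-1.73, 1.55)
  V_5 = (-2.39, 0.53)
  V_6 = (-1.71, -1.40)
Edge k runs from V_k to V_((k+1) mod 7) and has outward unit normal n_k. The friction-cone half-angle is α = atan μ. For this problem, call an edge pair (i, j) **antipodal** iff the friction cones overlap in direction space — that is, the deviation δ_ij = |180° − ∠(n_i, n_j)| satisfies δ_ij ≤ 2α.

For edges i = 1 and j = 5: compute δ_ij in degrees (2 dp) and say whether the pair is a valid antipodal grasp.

δ = 35.46°, valid

α = atan 0.8 = 38.66°;  2α = 77.32°
edge 1: e_1 = (+0.40, +1.39);  n_1 = (+0.9610, -0.2765)
edge 5: e_5 = (+0.68, -1.93);  n_5 = (-0.9432, -0.3323)
∠(n_1, n_5) = 144.54°
δ = |180° − 144.54°| = 35.46°
35.46° ≤ 2α = 77.32°  →  valid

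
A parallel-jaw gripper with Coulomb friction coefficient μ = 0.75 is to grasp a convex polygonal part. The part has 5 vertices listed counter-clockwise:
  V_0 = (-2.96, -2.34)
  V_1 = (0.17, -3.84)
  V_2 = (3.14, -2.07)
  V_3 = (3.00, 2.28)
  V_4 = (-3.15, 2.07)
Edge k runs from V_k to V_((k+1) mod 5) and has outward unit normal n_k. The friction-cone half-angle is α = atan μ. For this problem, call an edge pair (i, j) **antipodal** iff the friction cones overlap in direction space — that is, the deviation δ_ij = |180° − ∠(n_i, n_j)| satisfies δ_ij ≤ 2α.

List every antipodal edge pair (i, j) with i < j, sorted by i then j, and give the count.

count = 5; pairs: (0,2), (0,3), (1,3), (1,4), (2,4)

α = atan 0.75 = 36.87°;  2α = 73.74°
n_0 = (-0.4322, -0.9018)
n_1 = (+0.5119, -0.8590)
n_2 = (+0.9995, +0.0322)
n_3 = (-0.0341, +0.9994)
n_4 = (-0.9991, -0.0430)
  (0,1): δ = 123.60°  ·
  (0,2): δ = 62.55°  ✓
  (0,3): δ = 27.56°  ✓
  (0,4): δ = 118.07°  ·
  (1,2): δ = 118.95°  ·
  (1,3): δ = 28.84°  ✓
  (1,4): δ = 61.67°  ✓
  (2,3): δ = 89.89°  ·
  (2,4): δ = 0.62°  ✓
  (3,4): δ = 89.49°  ·
antipodal pairs: 5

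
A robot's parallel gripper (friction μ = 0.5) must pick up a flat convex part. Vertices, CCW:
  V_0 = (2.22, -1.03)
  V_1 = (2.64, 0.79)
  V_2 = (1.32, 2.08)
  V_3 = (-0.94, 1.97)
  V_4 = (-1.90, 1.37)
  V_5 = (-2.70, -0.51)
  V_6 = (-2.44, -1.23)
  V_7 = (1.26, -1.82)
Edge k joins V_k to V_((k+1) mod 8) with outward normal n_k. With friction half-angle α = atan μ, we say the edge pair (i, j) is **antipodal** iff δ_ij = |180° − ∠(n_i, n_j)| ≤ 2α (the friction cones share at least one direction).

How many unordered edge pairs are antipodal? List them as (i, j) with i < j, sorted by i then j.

count = 10; pairs: (0,3), (0,4), (0,5), (1,5), (1,6), (2,6), (2,7), (3,6), (3,7), (4,7)

α = atan 0.5 = 26.57°;  2α = 53.13°
n_0 = (+0.9744, -0.2249)
n_1 = (+0.6989, +0.7152)
n_2 = (-0.0486, +0.9988)
n_3 = (-0.5300, +0.8480)
n_4 = (-0.9202, +0.3916)
n_5 = (-0.9406, -0.3396)
n_6 = (-0.1575, -0.9875)
n_7 = (+0.6354, -0.7722)
  (0,1): δ = 121.35°  ·
  (0,2): δ = 74.22°  ·
  (0,3): δ = 45.00°  ✓
  (0,4): δ = 10.06°  ✓
  (0,5): δ = 32.85°  ✓
  (0,6): δ = 93.93°  ·
  (0,7): δ = 142.45°  ·
  (1,2): δ = 132.87°  ·
  (1,3): δ = 103.65°  ·
  (1,4): δ = 68.71°  ·
  (1,5): δ = 25.80°  ✓
  (1,6): δ = 35.28°  ✓
  (1,7): δ = 83.79°  ·
  (2,3): δ = 150.78°  ·
  (2,4): δ = 115.84°  ·
  (2,5): δ = 72.93°  ·
  (2,6): δ = 11.85°  ✓
  (2,7): δ = 36.67°  ✓
  (3,4): δ = 145.06°  ·
  (3,5): δ = 102.15°  ·
  (3,6): δ = 41.07°  ✓
  (3,7): δ = 7.45°  ✓
  (4,5): δ = 137.09°  ·
  (4,6): δ = 76.01°  ·
  (4,7): δ = 27.50°  ✓
  (5,6): δ = 118.92°  ·
  (5,7): δ = 70.40°  ·
  (6,7): δ = 131.49°  ·
antipodal pairs: 10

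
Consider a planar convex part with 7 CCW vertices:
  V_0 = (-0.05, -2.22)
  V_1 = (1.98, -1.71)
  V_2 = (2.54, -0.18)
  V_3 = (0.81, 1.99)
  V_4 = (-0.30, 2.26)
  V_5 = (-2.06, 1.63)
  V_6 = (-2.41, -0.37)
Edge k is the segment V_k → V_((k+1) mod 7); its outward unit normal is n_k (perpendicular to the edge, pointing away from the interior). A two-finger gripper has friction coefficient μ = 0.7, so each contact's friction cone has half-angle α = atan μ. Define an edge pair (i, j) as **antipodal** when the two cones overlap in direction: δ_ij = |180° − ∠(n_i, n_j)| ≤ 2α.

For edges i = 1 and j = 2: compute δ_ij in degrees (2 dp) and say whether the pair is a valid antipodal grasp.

α = atan 0.7 = 34.99°;  2α = 69.98°
edge 1: e_1 = (+0.56, +1.53);  n_1 = (+0.9391, -0.3437)
edge 2: e_2 = (-1.73, +2.17);  n_2 = (+0.7819, +0.6234)
∠(n_1, n_2) = 58.67°
δ = |180° − 58.67°| = 121.33°
121.33° > 2α = 69.98°  →  invalid

δ = 121.33°, invalid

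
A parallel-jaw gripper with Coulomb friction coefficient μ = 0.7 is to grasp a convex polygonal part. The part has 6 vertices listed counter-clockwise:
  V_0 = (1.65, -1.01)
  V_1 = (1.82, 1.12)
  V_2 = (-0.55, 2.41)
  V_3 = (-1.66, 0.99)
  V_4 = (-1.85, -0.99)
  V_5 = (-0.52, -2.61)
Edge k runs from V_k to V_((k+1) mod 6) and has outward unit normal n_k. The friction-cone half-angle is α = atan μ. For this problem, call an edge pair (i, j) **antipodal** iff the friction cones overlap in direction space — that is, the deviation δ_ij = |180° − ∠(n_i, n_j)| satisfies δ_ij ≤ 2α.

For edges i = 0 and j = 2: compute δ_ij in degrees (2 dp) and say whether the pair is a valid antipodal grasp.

δ = 33.45°, valid

α = atan 0.7 = 34.99°;  2α = 69.98°
edge 0: e_0 = (+0.17, +2.13);  n_0 = (+0.9968, -0.0796)
edge 2: e_2 = (-1.11, -1.42);  n_2 = (-0.7879, +0.6159)
∠(n_0, n_2) = 146.55°
δ = |180° − 146.55°| = 33.45°
33.45° ≤ 2α = 69.98°  →  valid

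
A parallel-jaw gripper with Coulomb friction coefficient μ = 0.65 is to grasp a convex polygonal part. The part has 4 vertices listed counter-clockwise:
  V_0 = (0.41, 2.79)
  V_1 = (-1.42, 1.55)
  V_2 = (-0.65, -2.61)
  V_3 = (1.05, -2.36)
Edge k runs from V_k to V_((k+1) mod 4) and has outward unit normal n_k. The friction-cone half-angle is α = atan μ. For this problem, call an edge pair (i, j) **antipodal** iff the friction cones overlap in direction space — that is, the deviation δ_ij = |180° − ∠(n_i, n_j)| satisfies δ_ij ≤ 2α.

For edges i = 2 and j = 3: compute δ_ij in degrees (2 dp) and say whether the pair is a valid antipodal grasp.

α = atan 0.65 = 33.02°;  2α = 66.05°
edge 2: e_2 = (+1.70, +0.25);  n_2 = (+0.1455, -0.9894)
edge 3: e_3 = (-0.64, +5.15);  n_3 = (+0.9924, +0.1233)
∠(n_2, n_3) = 88.72°
δ = |180° − 88.72°| = 91.28°
91.28° > 2α = 66.05°  →  invalid

δ = 91.28°, invalid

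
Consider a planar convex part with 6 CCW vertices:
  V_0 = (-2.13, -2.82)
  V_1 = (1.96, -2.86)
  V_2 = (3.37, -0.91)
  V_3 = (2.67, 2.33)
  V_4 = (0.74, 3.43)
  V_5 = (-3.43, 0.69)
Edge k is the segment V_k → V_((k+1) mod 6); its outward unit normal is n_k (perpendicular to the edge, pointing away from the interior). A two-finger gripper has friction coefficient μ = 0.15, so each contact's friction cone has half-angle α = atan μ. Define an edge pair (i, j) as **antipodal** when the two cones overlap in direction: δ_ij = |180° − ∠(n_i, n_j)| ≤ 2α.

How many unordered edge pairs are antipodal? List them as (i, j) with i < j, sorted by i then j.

α = atan 0.15 = 8.53°;  2α = 17.06°
n_0 = (-0.0098, -1.0000)
n_1 = (+0.8104, -0.5859)
n_2 = (+0.9774, +0.2112)
n_3 = (+0.4952, +0.8688)
n_4 = (-0.5491, +0.8357)
n_5 = (-0.9377, -0.3473)
  (0,1): δ = 125.31°  ·
  (0,2): δ = 77.25°  ·
  (0,3): δ = 29.12°  ·
  (0,4): δ = 33.87°  ·
  (0,5): δ = 110.88°  ·
  (1,2): δ = 131.94°  ·
  (1,3): δ = 83.81°  ·
  (1,4): δ = 20.82°  ·
  (1,5): δ = 56.19°  ·
  (2,3): δ = 131.87°  ·
  (2,4): δ = 68.88°  ·
  (2,5): δ = 8.13°  ✓
  (3,4): δ = 117.01°  ·
  (3,5): δ = 40.00°  ·
  (4,5): δ = 102.98°  ·
antipodal pairs: 1

count = 1; pairs: (2,5)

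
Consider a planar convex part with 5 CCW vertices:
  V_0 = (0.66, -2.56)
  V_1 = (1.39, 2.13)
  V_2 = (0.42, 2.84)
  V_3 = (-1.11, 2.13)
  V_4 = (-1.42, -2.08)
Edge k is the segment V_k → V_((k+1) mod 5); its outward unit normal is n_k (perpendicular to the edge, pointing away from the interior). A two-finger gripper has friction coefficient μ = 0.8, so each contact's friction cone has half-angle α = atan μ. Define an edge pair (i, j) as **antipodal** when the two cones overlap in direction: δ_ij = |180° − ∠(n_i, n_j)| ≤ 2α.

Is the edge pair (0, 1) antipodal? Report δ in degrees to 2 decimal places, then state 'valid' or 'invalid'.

α = atan 0.8 = 38.66°;  2α = 77.32°
edge 0: e_0 = (+0.73, +4.69);  n_0 = (+0.9881, -0.1538)
edge 1: e_1 = (-0.97, +0.71);  n_1 = (+0.5906, +0.8069)
∠(n_0, n_1) = 62.64°
δ = |180° − 62.64°| = 117.36°
117.36° > 2α = 77.32°  →  invalid

δ = 117.36°, invalid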